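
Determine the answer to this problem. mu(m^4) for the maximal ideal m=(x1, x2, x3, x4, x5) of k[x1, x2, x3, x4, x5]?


Graded Nakayama: mu(m^d) = dim_k (m^d/m^(d+1)) = #degree-4 monomials in 5 vars
C(n+d-1,d)=C(8,4)=70


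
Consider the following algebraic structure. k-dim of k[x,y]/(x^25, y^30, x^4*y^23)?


k[x,y]/I, I = (x^25, y^30, x^4*y^23)
Rect: 25x30=750. Corner: (25-4)x(30-23)=147.
dim = 750-147 = 603


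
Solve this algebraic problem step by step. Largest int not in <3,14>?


gcd(3,14)=1 => F=ab-a-b=3*14-3-14=42-17=25


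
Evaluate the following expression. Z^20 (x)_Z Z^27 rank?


rank(M(x)N) = rank(M)*rank(N)
20*27 = 540


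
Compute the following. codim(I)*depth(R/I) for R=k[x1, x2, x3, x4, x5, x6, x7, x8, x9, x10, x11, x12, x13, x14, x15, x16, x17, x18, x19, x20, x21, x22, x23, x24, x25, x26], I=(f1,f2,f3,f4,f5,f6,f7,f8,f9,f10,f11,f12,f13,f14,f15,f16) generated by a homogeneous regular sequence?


codim=16, depth=dim(R/I)=26-16=10
Product=16*10=160


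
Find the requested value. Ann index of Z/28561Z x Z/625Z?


Exponent = lcm of the cyclic orders; pairwise coprime => product.
13^4*5^4=28561*625=17850625


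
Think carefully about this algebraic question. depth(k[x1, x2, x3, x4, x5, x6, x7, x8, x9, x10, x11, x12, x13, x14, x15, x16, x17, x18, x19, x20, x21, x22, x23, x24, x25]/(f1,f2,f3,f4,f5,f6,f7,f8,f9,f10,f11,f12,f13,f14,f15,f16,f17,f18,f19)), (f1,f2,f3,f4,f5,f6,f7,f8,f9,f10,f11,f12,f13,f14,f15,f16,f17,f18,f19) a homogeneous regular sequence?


depth(R)=25
depth(R/I)=25-19=6


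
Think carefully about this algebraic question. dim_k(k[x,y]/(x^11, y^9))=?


Basis: x^i*y^j, i<11, j<9
11*9=99


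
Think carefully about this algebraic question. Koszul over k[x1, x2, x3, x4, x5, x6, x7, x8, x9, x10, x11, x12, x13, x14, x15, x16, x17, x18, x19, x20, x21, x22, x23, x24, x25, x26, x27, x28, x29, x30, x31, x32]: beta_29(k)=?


C(n,i)=C(32,29)=4960


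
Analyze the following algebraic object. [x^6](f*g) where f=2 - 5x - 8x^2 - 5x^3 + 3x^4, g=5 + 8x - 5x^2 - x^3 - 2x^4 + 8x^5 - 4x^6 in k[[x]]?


[x^6] = sum a_i*b_j, i+j=6
  2*-4=-8
  -5*8=-40
  -8*-2=16
  -5*-1=5
  3*-5=-15
Sum=-42


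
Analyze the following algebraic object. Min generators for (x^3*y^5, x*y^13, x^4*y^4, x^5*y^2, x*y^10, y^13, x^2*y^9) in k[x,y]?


Remove redundant (divisible by others).
x*y^13 redundant.
Min: x^5*y^2, x^4*y^4, x^3*y^5, x^2*y^9, x*y^10, y^13
Count=6


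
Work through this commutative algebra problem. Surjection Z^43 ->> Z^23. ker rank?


rank(ker) = 43-23 = 20


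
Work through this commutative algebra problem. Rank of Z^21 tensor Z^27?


rank(M(x)N) = rank(M)*rank(N)
21*27 = 567


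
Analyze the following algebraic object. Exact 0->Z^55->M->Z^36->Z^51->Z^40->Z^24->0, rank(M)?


Alt sum=0:
(-1)^0*55 + (-1)^1*? + (-1)^2*36 + (-1)^3*51 + (-1)^4*40 + (-1)^5*24=0
rank(M)=56


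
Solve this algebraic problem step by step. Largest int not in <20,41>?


gcd(20,41)=1 => F=ab-a-b=20*41-20-41=820-61=759


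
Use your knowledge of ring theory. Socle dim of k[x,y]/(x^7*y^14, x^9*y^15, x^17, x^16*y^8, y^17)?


Socle = ann(m) = span of standard monomials u with x*u, y*u in I (staircase corners).
Redundant generators: x^9*y^15
Minimal generators: x^17, x^16*y^8, x^7*y^14, y^17
Corners: x^6y^16, x^15y^13, x^16y^7
Socle dim=3


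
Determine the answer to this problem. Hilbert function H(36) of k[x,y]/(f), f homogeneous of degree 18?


H(t)=d for t>=d-1.
d=18, t=36
H(36)=18


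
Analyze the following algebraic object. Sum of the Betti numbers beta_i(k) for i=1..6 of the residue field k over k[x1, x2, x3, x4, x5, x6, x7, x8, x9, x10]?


Koszul resolution: beta_i(k)=C(n,i), n=10
C(10,1)=10, C(10,2)=45, C(10,3)=120, C(10,4)=210, C(10,5)=252, C(10,6)=210
Sum=847


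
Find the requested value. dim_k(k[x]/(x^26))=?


Basis: 1,x,...,x^25
dim=26


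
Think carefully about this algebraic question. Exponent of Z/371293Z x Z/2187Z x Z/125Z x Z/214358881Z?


Exponent = lcm of the cyclic orders; pairwise coprime => product.
13^5*3^7*5^3*11^8=371293*2187*125*214358881=21757903128856483875


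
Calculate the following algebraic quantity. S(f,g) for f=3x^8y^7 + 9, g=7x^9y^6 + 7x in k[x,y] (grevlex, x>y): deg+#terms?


LT(f)=3x^8y^7, LT(g)=7x^9y^6
lcm(LM)=x^9y^7
S(f,g) (scaled by 21 to clear denominators) = 7x*f - 3y*g = -21xy + 63x
2 terms, deg 2.
2+2=4


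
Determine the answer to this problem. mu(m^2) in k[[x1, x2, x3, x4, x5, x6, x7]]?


C(n+d-1,d)=C(8,2)=28


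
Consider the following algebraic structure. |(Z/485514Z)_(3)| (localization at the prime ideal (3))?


3-primary part: 485514=3^8*74
Size=3^8=6561


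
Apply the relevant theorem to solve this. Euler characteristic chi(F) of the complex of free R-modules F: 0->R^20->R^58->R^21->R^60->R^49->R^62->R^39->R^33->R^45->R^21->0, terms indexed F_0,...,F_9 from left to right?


chi = sum (-1)^i * rank:
(-1)^0*20=20
(-1)^1*58=-58
(-1)^2*21=21
(-1)^3*60=-60
(-1)^4*49=49
(-1)^5*62=-62
(-1)^6*39=39
(-1)^7*33=-33
(-1)^8*45=45
(-1)^9*21=-21
chi=-60


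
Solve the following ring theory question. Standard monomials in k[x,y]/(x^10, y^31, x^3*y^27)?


k[x,y]/I, I = (x^10, y^31, x^3*y^27)
Rect: 10x31=310. Corner: (10-3)x(31-27)=28.
dim = 310-28 = 282


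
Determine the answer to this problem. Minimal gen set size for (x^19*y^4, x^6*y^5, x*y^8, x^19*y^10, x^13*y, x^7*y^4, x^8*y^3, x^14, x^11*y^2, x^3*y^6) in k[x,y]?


Remove redundant (divisible by others).
x^19*y^10 redundant.
x^19*y^4 redundant.
Min: x^14, x^13*y, x^11*y^2, x^8*y^3, x^7*y^4, x^6*y^5, x^3*y^6, x*y^8
Count=8


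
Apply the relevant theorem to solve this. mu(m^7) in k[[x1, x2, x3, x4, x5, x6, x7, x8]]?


C(n+d-1,d)=C(14,7)=3432


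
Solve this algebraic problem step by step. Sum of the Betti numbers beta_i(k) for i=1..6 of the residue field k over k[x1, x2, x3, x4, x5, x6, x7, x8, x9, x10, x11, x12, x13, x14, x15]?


Koszul resolution: beta_i(k)=C(n,i), n=15
C(15,1)=15, C(15,2)=105, C(15,3)=455, C(15,4)=1365, C(15,5)=3003, C(15,6)=5005
Sum=9948


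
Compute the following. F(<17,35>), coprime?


gcd(17,35)=1 => F=ab-a-b=17*35-17-35=595-52=543


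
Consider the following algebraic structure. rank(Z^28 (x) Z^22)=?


rank(M(x)N) = rank(M)*rank(N)
28*22 = 616


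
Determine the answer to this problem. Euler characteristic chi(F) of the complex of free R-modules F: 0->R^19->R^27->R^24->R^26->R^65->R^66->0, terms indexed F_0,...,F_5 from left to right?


chi = sum (-1)^i * rank:
(-1)^0*19=19
(-1)^1*27=-27
(-1)^2*24=24
(-1)^3*26=-26
(-1)^4*65=65
(-1)^5*66=-66
chi=-11


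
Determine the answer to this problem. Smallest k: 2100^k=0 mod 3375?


2100^k mod 3375:
k=1: 2100
k=2: 2250
k=3: 0
First zero at k = 3


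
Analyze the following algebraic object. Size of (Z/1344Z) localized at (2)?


2-primary part: 1344=2^6*21
Size=2^6=64


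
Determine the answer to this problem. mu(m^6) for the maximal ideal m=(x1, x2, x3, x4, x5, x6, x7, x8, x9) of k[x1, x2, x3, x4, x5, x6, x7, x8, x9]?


Graded Nakayama: mu(m^d) = dim_k (m^d/m^(d+1)) = #degree-6 monomials in 9 vars
C(n+d-1,d)=C(14,6)=3003


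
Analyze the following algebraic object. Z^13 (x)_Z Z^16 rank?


rank(M(x)N) = rank(M)*rank(N)
13*16 = 208


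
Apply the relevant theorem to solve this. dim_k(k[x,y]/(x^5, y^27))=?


Basis: x^i*y^j, i<5, j<27
5*27=135


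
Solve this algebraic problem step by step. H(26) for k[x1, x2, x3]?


C(d+n-1,n-1)=C(28,2)=378


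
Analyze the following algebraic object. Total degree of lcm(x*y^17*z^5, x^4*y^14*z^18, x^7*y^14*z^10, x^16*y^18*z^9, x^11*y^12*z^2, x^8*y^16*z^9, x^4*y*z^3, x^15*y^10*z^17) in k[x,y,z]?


lcm = componentwise max:
x: max(1,4,7,16,11,8,4,15)=16
y: max(17,14,14,18,12,16,1,10)=18
z: max(5,18,10,9,2,9,3,17)=18
Total=16+18+18=52


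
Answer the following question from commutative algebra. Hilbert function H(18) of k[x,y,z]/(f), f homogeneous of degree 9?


C(20,2)-C(11,2)=190-55=135


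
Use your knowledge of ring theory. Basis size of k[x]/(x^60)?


Basis: 1,x,...,x^59
dim=60


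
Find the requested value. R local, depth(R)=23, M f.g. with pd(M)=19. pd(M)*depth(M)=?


pd+depth=23
depth=23-19=4
pd*depth=19*4=76


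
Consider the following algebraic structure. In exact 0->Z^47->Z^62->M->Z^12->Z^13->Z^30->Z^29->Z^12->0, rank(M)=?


Alt sum=0:
(-1)^0*47 + (-1)^1*62 + (-1)^2*? + (-1)^3*12 + (-1)^4*13 + (-1)^5*30 + (-1)^6*29 + (-1)^7*12=0
rank(M)=27


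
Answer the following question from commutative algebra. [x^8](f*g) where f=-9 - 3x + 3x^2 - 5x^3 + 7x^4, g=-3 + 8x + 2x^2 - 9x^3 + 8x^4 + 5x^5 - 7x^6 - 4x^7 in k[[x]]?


[x^8] = sum a_i*b_j, i+j=8
  -3*-4=12
  3*-7=-21
  -5*5=-25
  7*8=56
Sum=22


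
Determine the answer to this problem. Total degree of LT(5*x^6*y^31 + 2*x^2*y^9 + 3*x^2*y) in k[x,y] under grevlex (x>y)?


LT: 5*x^6*y^31
deg_x=6, deg_y=31
Total=6+31=37


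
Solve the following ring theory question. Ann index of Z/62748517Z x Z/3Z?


Exponent = lcm of the cyclic orders; pairwise coprime => product.
13^7*3^1=62748517*3=188245551


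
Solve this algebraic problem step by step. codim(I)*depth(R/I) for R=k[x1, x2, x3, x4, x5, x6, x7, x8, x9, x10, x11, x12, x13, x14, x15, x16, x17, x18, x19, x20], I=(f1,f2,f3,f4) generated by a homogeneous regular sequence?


codim=4, depth=dim(R/I)=20-4=16
Product=4*16=64


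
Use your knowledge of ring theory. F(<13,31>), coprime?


gcd(13,31)=1 => F=ab-a-b=13*31-13-31=403-44=359


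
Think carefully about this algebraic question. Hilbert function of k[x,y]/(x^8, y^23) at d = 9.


k[x,y], I = (x^8, y^23), d = 9
Need i < 8 and d-i < 23.
Range: 0 <= i <= 7.
H(9) = 8


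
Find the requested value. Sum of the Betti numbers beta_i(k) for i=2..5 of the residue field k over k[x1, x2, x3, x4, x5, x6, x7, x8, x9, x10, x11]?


Koszul resolution: beta_i(k)=C(n,i), n=11
C(11,2)=55, C(11,3)=165, C(11,4)=330, C(11,5)=462
Sum=1012


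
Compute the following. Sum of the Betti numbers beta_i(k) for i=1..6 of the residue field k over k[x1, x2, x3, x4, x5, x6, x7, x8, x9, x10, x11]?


Koszul resolution: beta_i(k)=C(n,i), n=11
C(11,1)=11, C(11,2)=55, C(11,3)=165, C(11,4)=330, C(11,5)=462, C(11,6)=462
Sum=1485


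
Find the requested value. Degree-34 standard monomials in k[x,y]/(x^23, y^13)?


k[x,y], I = (x^23, y^13), d = 34
Need i < 23 and d-i < 13.
Range: 22 <= i <= 22.
H(34) = 1


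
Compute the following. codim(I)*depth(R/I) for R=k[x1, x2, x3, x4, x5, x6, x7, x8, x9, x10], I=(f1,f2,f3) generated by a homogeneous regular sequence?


codim=3, depth=dim(R/I)=10-3=7
Product=3*7=21


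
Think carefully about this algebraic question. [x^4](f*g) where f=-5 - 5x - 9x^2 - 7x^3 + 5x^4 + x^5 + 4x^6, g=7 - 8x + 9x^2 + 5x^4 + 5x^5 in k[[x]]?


[x^4] = sum a_i*b_j, i+j=4
  -5*5=-25
  -9*9=-81
  -7*-8=56
  5*7=35
Sum=-15


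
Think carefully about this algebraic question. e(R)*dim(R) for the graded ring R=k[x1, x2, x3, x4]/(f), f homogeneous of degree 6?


e(R)=deg(f)=6, dim(R)=4-1=3
e*dim=6*3=18


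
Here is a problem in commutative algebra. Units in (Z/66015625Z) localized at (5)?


Local ring = Z/390625Z.
phi(390625) = 5^7*(5-1) = 312500


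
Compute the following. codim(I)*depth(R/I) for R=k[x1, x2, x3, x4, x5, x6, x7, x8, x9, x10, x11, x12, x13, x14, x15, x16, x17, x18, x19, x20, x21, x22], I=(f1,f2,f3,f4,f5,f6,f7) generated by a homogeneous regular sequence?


codim=7, depth=dim(R/I)=22-7=15
Product=7*15=105


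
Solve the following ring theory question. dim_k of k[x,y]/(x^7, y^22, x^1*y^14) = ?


k[x,y]/I, I = (x^7, y^22, x^1*y^14)
Rect: 7x22=154. Corner: (7-1)x(22-14)=48.
dim = 154-48 = 106


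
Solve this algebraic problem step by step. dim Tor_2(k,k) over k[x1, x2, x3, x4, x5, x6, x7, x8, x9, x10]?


Koszul: C(n,i)=C(10,2)=45


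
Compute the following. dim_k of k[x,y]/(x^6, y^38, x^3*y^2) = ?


k[x,y]/I, I = (x^6, y^38, x^3*y^2)
Rect: 6x38=228. Corner: (6-3)x(38-2)=108.
dim = 228-108 = 120


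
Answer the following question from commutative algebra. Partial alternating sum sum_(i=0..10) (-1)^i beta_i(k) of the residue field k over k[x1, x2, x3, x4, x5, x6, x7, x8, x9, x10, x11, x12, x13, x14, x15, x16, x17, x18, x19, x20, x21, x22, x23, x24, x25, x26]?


Koszul resolution: beta_i(k)=C(n,i), n=26
sum_(i=0..p) (-1)^i C(n,i) = (-1)^p C(n-1,p)
(-1)^10*C(25,10) = (-1)^10*3268760 = 3268760


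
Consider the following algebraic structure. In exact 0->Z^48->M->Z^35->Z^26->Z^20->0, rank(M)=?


Alt sum=0:
(-1)^0*48 + (-1)^1*? + (-1)^2*35 + (-1)^3*26 + (-1)^4*20=0
rank(M)=77


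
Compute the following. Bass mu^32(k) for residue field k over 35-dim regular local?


C(n,i)=C(35,32)=6545


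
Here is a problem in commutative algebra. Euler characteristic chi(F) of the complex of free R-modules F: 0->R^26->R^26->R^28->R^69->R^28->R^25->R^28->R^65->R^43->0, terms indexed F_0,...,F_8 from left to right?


chi = sum (-1)^i * rank:
(-1)^0*26=26
(-1)^1*26=-26
(-1)^2*28=28
(-1)^3*69=-69
(-1)^4*28=28
(-1)^5*25=-25
(-1)^6*28=28
(-1)^7*65=-65
(-1)^8*43=43
chi=-32


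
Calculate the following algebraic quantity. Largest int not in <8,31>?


gcd(8,31)=1 => F=ab-a-b=8*31-8-31=248-39=209


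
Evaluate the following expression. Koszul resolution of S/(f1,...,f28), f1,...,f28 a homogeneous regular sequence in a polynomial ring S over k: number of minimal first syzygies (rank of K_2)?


Regular sequence => Koszul complex is the minimal free resolution.
Syz_1 minimally generated by Koszul relations f_i*e_j - f_j*e_i (i<j): mu(Syz_1) = beta_2 = C(m,2) = m(m-1)/2
m=28
28*27/2 = 378


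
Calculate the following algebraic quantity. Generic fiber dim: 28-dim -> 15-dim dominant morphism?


dim(fiber)=dim(X)-dim(Y)=28-15=13


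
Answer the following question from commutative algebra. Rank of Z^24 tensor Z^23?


rank(M(x)N) = rank(M)*rank(N)
24*23 = 552


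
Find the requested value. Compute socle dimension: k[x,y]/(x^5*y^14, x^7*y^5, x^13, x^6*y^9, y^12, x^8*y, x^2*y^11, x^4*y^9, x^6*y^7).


Socle = ann(m) = span of standard monomials u with x*u, y*u in I (staircase corners).
Redundant generators: x^5*y^14, x^6*y^9
Minimal generators: x^13, x^8*y, x^7*y^5, x^6*y^7, x^4*y^9, x^2*y^11, y^12
Corners: xy^11, x^3y^10, x^5y^8, x^6y^6, x^7y^4, x^12
Socle dim=6


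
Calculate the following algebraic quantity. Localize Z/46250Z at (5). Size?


5-primary part: 46250=5^4*74
Size=5^4=625


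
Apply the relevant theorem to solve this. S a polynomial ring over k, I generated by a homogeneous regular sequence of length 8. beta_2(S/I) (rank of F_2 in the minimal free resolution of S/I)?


Regular sequence => Koszul complex is the minimal free resolution.
Syz_1 minimally generated by Koszul relations f_i*e_j - f_j*e_i (i<j): mu(Syz_1) = beta_2 = C(m,2) = m(m-1)/2
m=8
8*7/2 = 28


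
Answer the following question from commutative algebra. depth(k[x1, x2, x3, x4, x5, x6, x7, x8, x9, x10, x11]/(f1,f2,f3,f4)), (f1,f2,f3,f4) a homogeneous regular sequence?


depth(R)=11
depth(R/I)=11-4=7


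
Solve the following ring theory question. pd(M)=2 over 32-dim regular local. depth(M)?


pd+depth=depth(R)=32
depth=32-2=30


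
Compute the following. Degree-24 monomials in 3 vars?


C(d+n-1,n-1)=C(26,2)=325


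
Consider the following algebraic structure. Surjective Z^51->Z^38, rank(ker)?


rank(ker) = 51-38 = 13


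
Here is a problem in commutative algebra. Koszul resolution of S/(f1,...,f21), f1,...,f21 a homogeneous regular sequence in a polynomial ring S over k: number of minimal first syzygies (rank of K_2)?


Regular sequence => Koszul complex is the minimal free resolution.
Syz_1 minimally generated by Koszul relations f_i*e_j - f_j*e_i (i<j): mu(Syz_1) = beta_2 = C(m,2) = m(m-1)/2
m=21
21*20/2 = 210


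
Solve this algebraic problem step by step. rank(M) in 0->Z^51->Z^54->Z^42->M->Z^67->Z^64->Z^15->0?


Alt sum=0:
(-1)^0*51 + (-1)^1*54 + (-1)^2*42 + (-1)^3*? + (-1)^4*67 + (-1)^5*64 + (-1)^6*15=0
rank(M)=57


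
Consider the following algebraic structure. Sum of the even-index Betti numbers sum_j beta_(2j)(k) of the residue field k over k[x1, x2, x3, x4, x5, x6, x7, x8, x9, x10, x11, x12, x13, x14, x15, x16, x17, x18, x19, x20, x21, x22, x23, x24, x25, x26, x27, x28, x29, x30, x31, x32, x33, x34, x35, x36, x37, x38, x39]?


Koszul resolution: beta_i(k)=C(n,i), n=39
sum_even C(39,i) = 2^(n-1) = 2^38 = 274877906944


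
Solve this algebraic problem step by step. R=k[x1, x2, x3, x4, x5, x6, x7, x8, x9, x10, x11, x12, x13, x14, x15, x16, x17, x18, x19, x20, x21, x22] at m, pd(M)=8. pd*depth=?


pd+depth=22
depth=22-8=14
pd*depth=8*14=112


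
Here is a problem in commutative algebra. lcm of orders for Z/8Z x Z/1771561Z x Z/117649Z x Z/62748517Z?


Exponent = lcm of the cyclic orders; pairwise coprime => product.
2^3*11^6*7^6*13^7=8*1771561*117649*62748517=104625562081560624104


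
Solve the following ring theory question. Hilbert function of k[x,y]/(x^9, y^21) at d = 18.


k[x,y], I = (x^9, y^21), d = 18
Need i < 9 and d-i < 21.
Range: 0 <= i <= 8.
H(18) = 9


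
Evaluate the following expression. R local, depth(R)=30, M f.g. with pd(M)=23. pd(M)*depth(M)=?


pd+depth=30
depth=30-23=7
pd*depth=23*7=161


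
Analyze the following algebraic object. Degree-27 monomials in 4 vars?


C(d+n-1,n-1)=C(30,3)=4060


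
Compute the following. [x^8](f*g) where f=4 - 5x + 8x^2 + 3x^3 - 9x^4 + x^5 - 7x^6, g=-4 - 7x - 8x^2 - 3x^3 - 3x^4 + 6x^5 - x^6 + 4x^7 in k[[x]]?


[x^8] = sum a_i*b_j, i+j=8
  -5*4=-20
  8*-1=-8
  3*6=18
  -9*-3=27
  1*-3=-3
  -7*-8=56
Sum=70


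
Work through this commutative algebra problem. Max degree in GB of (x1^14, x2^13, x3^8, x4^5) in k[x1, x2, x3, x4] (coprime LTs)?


Pure powers, coprime LTs => already GB.
Degrees: 14, 13, 8, 5
Max=14


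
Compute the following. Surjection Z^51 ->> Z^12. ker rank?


rank(ker) = 51-12 = 39


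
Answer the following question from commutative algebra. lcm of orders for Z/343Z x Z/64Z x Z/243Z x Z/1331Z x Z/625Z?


Exponent = lcm of the cyclic orders; pairwise coprime => product.
7^3*2^6*3^5*11^3*5^4=343*64*243*1331*625=4437500760000


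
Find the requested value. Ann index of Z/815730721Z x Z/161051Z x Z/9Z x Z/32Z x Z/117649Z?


Exponent = lcm of the cyclic orders; pairwise coprime => product.
13^8*11^5*3^2*2^5*7^6=815730721*161051*9*32*117649=4451342095833670189152


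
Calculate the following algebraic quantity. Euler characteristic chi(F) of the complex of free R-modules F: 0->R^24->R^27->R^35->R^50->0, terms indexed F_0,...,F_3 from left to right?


chi = sum (-1)^i * rank:
(-1)^0*24=24
(-1)^1*27=-27
(-1)^2*35=35
(-1)^3*50=-50
chi=-18


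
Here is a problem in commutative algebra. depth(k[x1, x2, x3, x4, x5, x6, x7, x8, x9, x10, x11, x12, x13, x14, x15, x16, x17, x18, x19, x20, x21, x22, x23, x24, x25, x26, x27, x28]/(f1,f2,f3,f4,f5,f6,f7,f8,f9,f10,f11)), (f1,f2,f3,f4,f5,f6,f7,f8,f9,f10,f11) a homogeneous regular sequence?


depth(R)=28
depth(R/I)=28-11=17


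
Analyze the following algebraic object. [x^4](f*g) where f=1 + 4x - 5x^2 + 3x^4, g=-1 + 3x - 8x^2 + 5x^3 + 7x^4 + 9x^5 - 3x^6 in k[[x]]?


[x^4] = sum a_i*b_j, i+j=4
  1*7=7
  4*5=20
  -5*-8=40
  3*-1=-3
Sum=64


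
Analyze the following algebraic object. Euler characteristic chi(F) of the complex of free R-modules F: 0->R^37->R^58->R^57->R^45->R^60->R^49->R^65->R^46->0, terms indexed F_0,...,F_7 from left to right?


chi = sum (-1)^i * rank:
(-1)^0*37=37
(-1)^1*58=-58
(-1)^2*57=57
(-1)^3*45=-45
(-1)^4*60=60
(-1)^5*49=-49
(-1)^6*65=65
(-1)^7*46=-46
chi=21


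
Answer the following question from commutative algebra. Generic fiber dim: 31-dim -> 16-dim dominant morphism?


dim(fiber)=dim(X)-dim(Y)=31-16=15


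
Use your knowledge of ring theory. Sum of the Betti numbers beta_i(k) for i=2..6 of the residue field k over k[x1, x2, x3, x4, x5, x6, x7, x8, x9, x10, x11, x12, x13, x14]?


Koszul resolution: beta_i(k)=C(n,i), n=14
C(14,2)=91, C(14,3)=364, C(14,4)=1001, C(14,5)=2002, C(14,6)=3003
Sum=6461


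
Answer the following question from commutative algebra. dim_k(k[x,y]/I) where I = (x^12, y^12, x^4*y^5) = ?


k[x,y]/I, I = (x^12, y^12, x^4*y^5)
Rect: 12x12=144. Corner: (12-4)x(12-5)=56.
dim = 144-56 = 88


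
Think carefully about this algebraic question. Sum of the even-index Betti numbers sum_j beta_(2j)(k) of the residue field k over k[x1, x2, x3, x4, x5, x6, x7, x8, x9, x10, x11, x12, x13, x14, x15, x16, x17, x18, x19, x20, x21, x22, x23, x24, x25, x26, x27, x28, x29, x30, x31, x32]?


Koszul resolution: beta_i(k)=C(n,i), n=32
sum_even C(32,i) = 2^(n-1) = 2^31 = 2147483648


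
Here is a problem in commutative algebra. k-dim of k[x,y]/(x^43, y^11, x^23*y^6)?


k[x,y]/I, I = (x^43, y^11, x^23*y^6)
Rect: 43x11=473. Corner: (43-23)x(11-6)=100.
dim = 473-100 = 373


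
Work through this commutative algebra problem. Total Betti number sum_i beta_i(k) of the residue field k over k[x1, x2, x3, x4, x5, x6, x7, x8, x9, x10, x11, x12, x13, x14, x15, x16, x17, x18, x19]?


Koszul resolution: beta_i(k)=C(n,i), n=19
sum_i C(19,i) = 2^19 = 524288


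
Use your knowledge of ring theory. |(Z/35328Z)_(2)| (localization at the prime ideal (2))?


2-primary part: 35328=2^9*69
Size=2^9=512


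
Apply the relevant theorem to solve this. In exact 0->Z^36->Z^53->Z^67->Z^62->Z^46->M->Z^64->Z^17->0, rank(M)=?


Alt sum=0:
(-1)^0*36 + (-1)^1*53 + (-1)^2*67 + (-1)^3*62 + (-1)^4*46 + (-1)^5*? + (-1)^6*64 + (-1)^7*17=0
rank(M)=81


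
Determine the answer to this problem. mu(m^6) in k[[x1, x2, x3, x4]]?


C(n+d-1,d)=C(9,6)=84


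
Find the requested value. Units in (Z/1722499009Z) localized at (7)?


Local ring = Z/117649Z.
phi(117649) = 7^5*(7-1) = 100842


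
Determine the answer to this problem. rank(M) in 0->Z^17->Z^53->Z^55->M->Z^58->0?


Alt sum=0:
(-1)^0*17 + (-1)^1*53 + (-1)^2*55 + (-1)^3*? + (-1)^4*58=0
rank(M)=77


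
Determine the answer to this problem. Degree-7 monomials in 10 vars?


C(d+n-1,n-1)=C(16,9)=11440


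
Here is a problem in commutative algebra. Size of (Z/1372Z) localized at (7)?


7-primary part: 1372=7^3*4
Size=7^3=343


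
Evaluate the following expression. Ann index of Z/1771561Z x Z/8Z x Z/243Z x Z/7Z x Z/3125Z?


Exponent = lcm of the cyclic orders; pairwise coprime => product.
11^6*2^3*3^5*7^1*5^5=1771561*8*243*7*3125=75335631525000


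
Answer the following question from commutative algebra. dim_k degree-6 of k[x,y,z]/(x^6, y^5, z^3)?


Need i<6, j<5, k<3 with i+j+k=6.
For each i, j ranges over max(0,6-i-2)..min(4,6-i):
  i=0: j in [4,4] -> 1
  i=1: j in [3,4] -> 2
  i=2: j in [2,4] -> 3
  i=3: j in [1,3] -> 3
  i=4: j in [0,2] -> 3
  i=5: j in [0,1] -> 2
H(6) = 1+2+3+3+3+2 = 14


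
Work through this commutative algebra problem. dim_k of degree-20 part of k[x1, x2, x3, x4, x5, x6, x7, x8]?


C(d+n-1,n-1)=C(27,7)=888030


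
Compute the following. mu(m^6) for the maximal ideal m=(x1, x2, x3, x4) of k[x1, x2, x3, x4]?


Graded Nakayama: mu(m^d) = dim_k (m^d/m^(d+1)) = #degree-6 monomials in 4 vars
C(n+d-1,d)=C(9,6)=84


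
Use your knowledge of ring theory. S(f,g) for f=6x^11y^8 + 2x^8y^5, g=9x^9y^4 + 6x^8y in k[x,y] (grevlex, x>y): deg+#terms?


LT(f)=6x^11y^8, LT(g)=9x^9y^4
lcm(LM)=x^11y^8
S(f,g) (scaled by 54 to clear denominators) = 9*f - 6x^2y^4*g = -36x^10y^5 + 18x^8y^5
2 terms, deg 15.
15+2=17


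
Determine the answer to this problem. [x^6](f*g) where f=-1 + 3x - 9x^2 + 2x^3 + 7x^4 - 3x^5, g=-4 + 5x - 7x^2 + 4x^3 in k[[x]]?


[x^6] = sum a_i*b_j, i+j=6
  2*4=8
  7*-7=-49
  -3*5=-15
Sum=-56


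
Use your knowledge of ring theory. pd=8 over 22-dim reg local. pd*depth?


pd+depth=22
depth=22-8=14
pd*depth=8*14=112


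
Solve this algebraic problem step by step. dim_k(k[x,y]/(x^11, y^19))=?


Basis: x^i*y^j, i<11, j<19
11*19=209


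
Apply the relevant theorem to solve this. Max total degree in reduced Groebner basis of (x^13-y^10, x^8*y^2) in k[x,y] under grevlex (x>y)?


LT(f1)=x^13, LT(f2)=x^8y^2, lcm=x^13y^2
S(f1,f2) = y^2*f1 - x^5*f2 = -y^12
Reduced GB = {f1, f2, y^12}; degrees 13, 10, 12
Max = 13


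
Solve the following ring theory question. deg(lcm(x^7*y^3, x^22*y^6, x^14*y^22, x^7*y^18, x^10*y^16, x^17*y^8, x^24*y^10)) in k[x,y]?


lcm = componentwise max:
x: max(7,22,14,7,10,17,24)=24
y: max(3,6,22,18,16,8,10)=22
Total=24+22=46


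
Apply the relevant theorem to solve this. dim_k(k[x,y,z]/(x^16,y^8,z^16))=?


Basis: x^iy^jz^k, i<16,j<8,k<16
16*8*16=2048


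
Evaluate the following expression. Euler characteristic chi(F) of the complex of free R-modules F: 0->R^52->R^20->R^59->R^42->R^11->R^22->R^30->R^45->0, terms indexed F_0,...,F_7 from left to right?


chi = sum (-1)^i * rank:
(-1)^0*52=52
(-1)^1*20=-20
(-1)^2*59=59
(-1)^3*42=-42
(-1)^4*11=11
(-1)^5*22=-22
(-1)^6*30=30
(-1)^7*45=-45
chi=23


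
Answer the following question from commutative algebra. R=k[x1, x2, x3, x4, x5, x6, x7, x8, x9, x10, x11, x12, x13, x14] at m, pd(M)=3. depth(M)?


pd+depth=depth(R)=14
depth=14-3=11


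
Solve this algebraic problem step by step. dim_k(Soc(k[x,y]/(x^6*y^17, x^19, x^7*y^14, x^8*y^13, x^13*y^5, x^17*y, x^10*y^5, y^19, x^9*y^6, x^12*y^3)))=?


Socle = ann(m) = span of standard monomials u with x*u, y*u in I (staircase corners).
Redundant generators: x^13*y^5
Minimal generators: x^19, x^17*y, x^12*y^3, x^10*y^5, x^9*y^6, x^8*y^13, x^7*y^14, x^6*y^17, y^19
Corners: x^5y^18, x^6y^16, x^7y^13, x^8y^12, x^9y^5, x^11y^4, x^16y^2, x^18
Socle dim=8


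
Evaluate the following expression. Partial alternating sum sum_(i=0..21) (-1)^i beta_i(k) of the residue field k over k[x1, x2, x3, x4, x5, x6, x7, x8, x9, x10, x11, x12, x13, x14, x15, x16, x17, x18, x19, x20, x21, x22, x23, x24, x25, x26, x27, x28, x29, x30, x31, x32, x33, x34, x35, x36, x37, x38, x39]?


Koszul resolution: beta_i(k)=C(n,i), n=39
sum_(i=0..p) (-1)^i C(n,i) = (-1)^p C(n-1,p)
(-1)^21*C(38,21) = (-1)^21*28781143380 = -28781143380


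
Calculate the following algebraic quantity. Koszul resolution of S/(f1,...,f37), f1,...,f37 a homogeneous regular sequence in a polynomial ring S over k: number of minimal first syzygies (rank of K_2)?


Regular sequence => Koszul complex is the minimal free resolution.
Syz_1 minimally generated by Koszul relations f_i*e_j - f_j*e_i (i<j): mu(Syz_1) = beta_2 = C(m,2) = m(m-1)/2
m=37
37*36/2 = 666


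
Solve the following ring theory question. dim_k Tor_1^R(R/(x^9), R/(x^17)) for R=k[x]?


Tor_1(R/I,R/J)=(I cap J)/IJ=(x^17)/(x^26)
dim=26-17=min(9,17)=9


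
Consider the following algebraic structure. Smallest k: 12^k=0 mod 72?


12^k mod 72:
k=1: 12
k=2: 0
First zero at k = 2


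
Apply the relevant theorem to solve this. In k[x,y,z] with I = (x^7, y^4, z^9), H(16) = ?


Need i<7, j<4, k<9 with i+j+k=16.
For each i, j ranges over max(0,16-i-8)..min(3,16-i):
  i=0: j in [8,3] -> 0
  i=1: j in [7,3] -> 0
  i=2: j in [6,3] -> 0
  i=3: j in [5,3] -> 0
  i=4: j in [4,3] -> 0
  i=5: j in [3,3] -> 1
  i=6: j in [2,3] -> 2
H(16) = 0+0+0+0+0+1+2 = 3


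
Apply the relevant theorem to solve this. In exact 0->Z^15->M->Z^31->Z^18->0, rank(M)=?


Alt sum=0:
(-1)^0*15 + (-1)^1*? + (-1)^2*31 + (-1)^3*18=0
rank(M)=28


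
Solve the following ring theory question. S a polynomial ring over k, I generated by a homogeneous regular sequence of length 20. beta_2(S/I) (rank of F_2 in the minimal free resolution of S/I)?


Regular sequence => Koszul complex is the minimal free resolution.
Syz_1 minimally generated by Koszul relations f_i*e_j - f_j*e_i (i<j): mu(Syz_1) = beta_2 = C(m,2) = m(m-1)/2
m=20
20*19/2 = 190


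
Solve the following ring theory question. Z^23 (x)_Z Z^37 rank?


rank(M(x)N) = rank(M)*rank(N)
23*37 = 851


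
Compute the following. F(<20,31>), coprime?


gcd(20,31)=1 => F=ab-a-b=20*31-20-31=620-51=569


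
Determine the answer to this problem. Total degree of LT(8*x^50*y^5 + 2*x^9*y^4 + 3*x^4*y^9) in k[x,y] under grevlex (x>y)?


LT: 8*x^50*y^5
deg_x=50, deg_y=5
Total=50+5=55


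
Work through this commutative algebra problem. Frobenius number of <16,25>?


gcd(16,25)=1 => F=ab-a-b=16*25-16-25=400-41=359


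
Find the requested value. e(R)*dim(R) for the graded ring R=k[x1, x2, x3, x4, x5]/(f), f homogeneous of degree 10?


e(R)=deg(f)=10, dim(R)=5-1=4
e*dim=10*4=40


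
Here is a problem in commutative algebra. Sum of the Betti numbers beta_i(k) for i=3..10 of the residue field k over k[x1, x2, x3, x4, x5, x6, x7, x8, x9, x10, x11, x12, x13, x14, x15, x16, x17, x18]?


Koszul resolution: beta_i(k)=C(n,i), n=18
C(18,3)=816, C(18,4)=3060, C(18,5)=8568, C(18,6)=18564, C(18,7)=31824, C(18,8)=43758, C(18,9)=48620, C(18,10)=43758
Sum=198968


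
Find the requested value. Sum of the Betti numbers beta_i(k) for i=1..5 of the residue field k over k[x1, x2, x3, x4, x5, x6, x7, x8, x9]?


Koszul resolution: beta_i(k)=C(n,i), n=9
C(9,1)=9, C(9,2)=36, C(9,3)=84, C(9,4)=126, C(9,5)=126
Sum=381


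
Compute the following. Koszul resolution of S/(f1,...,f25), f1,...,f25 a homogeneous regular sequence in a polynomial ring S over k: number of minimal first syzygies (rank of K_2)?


Regular sequence => Koszul complex is the minimal free resolution.
Syz_1 minimally generated by Koszul relations f_i*e_j - f_j*e_i (i<j): mu(Syz_1) = beta_2 = C(m,2) = m(m-1)/2
m=25
25*24/2 = 300


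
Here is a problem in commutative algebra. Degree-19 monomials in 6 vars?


C(d+n-1,n-1)=C(24,5)=42504


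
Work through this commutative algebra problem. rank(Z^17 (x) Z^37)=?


rank(M(x)N) = rank(M)*rank(N)
17*37 = 629


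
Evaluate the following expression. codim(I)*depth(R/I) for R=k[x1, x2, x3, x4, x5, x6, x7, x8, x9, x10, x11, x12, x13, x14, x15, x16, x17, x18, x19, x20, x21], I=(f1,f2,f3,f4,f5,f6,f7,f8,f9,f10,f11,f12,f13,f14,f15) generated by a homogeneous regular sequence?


codim=15, depth=dim(R/I)=21-15=6
Product=15*6=90


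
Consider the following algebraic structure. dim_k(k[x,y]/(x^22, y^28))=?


Basis: x^i*y^j, i<22, j<28
22*28=616


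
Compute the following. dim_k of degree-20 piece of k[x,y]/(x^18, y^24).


k[x,y], I = (x^18, y^24), d = 20
Need i < 18 and d-i < 24.
Range: 0 <= i <= 17.
H(20) = 18


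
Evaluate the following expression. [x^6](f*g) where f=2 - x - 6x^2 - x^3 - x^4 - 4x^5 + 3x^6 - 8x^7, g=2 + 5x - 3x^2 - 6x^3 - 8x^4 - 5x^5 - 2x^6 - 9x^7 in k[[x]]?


[x^6] = sum a_i*b_j, i+j=6
  2*-2=-4
  -1*-5=5
  -6*-8=48
  -1*-6=6
  -1*-3=3
  -4*5=-20
  3*2=6
Sum=44


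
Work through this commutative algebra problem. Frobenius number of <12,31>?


gcd(12,31)=1 => F=ab-a-b=12*31-12-31=372-43=329


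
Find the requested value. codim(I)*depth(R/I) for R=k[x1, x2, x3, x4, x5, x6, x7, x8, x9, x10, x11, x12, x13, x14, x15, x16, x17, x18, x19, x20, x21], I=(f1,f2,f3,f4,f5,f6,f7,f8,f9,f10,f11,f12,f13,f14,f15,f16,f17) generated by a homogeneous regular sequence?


codim=17, depth=dim(R/I)=21-17=4
Product=17*4=68


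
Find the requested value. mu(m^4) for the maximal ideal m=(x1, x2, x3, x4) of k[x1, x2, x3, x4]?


Graded Nakayama: mu(m^d) = dim_k (m^d/m^(d+1)) = #degree-4 monomials in 4 vars
C(n+d-1,d)=C(7,4)=35


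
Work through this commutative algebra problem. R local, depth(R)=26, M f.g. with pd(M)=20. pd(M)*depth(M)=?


pd+depth=26
depth=26-20=6
pd*depth=20*6=120


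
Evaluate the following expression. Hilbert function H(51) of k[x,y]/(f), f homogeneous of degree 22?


H(t)=d for t>=d-1.
d=22, t=51
H(51)=22


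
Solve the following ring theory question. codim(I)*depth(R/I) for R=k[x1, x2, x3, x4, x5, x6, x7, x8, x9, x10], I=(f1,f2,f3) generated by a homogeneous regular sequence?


codim=3, depth=dim(R/I)=10-3=7
Product=3*7=21


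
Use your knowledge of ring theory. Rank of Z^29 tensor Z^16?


rank(M(x)N) = rank(M)*rank(N)
29*16 = 464


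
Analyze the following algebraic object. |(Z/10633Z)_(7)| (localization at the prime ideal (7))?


7-primary part: 10633=7^3*31
Size=7^3=343


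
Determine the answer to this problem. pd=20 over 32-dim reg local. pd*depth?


pd+depth=32
depth=32-20=12
pd*depth=20*12=240


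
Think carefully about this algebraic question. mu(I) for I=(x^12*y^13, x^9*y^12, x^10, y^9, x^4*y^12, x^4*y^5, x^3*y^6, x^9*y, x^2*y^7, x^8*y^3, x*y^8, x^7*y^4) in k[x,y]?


Remove redundant (divisible by others).
x^9*y^12 redundant.
x^12*y^13 redundant.
x^4*y^12 redundant.
Min: x^10, x^9*y, x^8*y^3, x^7*y^4, x^4*y^5, x^3*y^6, x^2*y^7, x*y^8, y^9
Count=9


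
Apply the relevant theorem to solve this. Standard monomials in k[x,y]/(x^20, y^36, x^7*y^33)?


k[x,y]/I, I = (x^20, y^36, x^7*y^33)
Rect: 20x36=720. Corner: (20-7)x(36-33)=39.
dim = 720-39 = 681


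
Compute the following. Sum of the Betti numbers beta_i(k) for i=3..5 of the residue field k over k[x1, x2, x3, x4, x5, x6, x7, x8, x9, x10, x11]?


Koszul resolution: beta_i(k)=C(n,i), n=11
C(11,3)=165, C(11,4)=330, C(11,5)=462
Sum=957


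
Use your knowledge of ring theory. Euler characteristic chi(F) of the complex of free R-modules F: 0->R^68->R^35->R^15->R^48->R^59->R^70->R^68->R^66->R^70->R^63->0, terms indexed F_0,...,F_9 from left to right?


chi = sum (-1)^i * rank:
(-1)^0*68=68
(-1)^1*35=-35
(-1)^2*15=15
(-1)^3*48=-48
(-1)^4*59=59
(-1)^5*70=-70
(-1)^6*68=68
(-1)^7*66=-66
(-1)^8*70=70
(-1)^9*63=-63
chi=-2


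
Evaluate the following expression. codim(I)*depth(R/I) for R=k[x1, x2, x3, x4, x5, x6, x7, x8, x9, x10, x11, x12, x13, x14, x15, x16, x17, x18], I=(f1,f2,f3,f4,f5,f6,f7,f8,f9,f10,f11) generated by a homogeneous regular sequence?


codim=11, depth=dim(R/I)=18-11=7
Product=11*7=77


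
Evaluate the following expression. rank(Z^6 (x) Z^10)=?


rank(M(x)N) = rank(M)*rank(N)
6*10 = 60


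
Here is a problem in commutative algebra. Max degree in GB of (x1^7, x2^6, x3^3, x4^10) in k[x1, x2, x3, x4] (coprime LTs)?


Pure powers, coprime LTs => already GB.
Degrees: 7, 6, 3, 10
Max=10


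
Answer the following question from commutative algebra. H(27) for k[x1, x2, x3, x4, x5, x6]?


C(d+n-1,n-1)=C(32,5)=201376


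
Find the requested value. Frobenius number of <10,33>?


gcd(10,33)=1 => F=ab-a-b=10*33-10-33=330-43=287


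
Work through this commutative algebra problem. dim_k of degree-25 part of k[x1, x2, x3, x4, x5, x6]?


C(d+n-1,n-1)=C(30,5)=142506


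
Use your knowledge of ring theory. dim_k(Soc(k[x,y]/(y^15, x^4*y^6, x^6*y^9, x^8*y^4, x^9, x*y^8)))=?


Socle = ann(m) = span of standard monomials u with x*u, y*u in I (staircase corners).
Redundant generators: x^6*y^9
Minimal generators: x^9, x^8*y^4, x^4*y^6, x*y^8, y^15
Corners: y^14, x^3y^7, x^7y^5, x^8y^3
Socle dim=4


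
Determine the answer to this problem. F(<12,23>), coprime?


gcd(12,23)=1 => F=ab-a-b=12*23-12-23=276-35=241


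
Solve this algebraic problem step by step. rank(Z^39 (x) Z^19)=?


rank(M(x)N) = rank(M)*rank(N)
39*19 = 741


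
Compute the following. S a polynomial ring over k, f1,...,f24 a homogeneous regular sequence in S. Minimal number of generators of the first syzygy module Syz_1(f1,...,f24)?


Regular sequence => Koszul complex is the minimal free resolution.
Syz_1 minimally generated by Koszul relations f_i*e_j - f_j*e_i (i<j): mu(Syz_1) = beta_2 = C(m,2) = m(m-1)/2
m=24
24*23/2 = 276


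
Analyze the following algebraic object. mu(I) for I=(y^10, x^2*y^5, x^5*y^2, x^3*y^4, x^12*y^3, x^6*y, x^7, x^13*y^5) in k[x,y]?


Remove redundant (divisible by others).
x^13*y^5 redundant.
x^12*y^3 redundant.
Min: x^7, x^6*y, x^5*y^2, x^3*y^4, x^2*y^5, y^10
Count=6


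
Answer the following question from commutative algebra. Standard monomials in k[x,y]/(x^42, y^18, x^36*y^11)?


k[x,y]/I, I = (x^42, y^18, x^36*y^11)
Rect: 42x18=756. Corner: (42-36)x(18-11)=42.
dim = 756-42 = 714


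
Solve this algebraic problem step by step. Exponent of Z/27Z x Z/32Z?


Exponent = lcm of the cyclic orders; pairwise coprime => product.
3^3*2^5=27*32=864


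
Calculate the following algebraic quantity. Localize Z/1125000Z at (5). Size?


5-primary part: 1125000=5^6*72
Size=5^6=15625


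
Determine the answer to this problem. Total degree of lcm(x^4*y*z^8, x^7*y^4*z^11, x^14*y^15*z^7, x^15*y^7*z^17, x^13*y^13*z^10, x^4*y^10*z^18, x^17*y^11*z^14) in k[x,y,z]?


lcm = componentwise max:
x: max(4,7,14,15,13,4,17)=17
y: max(1,4,15,7,13,10,11)=15
z: max(8,11,7,17,10,18,14)=18
Total=17+15+18=50


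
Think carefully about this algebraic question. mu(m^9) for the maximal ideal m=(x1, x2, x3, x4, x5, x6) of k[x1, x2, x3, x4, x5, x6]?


Graded Nakayama: mu(m^d) = dim_k (m^d/m^(d+1)) = #degree-9 monomials in 6 vars
C(n+d-1,d)=C(14,9)=2002


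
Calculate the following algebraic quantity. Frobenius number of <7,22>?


gcd(7,22)=1 => F=ab-a-b=7*22-7-22=154-29=125


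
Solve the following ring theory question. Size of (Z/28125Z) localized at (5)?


5-primary part: 28125=5^5*9
Size=5^5=3125


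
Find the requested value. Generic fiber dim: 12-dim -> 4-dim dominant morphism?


dim(fiber)=dim(X)-dim(Y)=12-4=8


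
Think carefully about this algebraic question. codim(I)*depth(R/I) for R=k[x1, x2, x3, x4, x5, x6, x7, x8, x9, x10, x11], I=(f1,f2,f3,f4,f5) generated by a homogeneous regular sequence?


codim=5, depth=dim(R/I)=11-5=6
Product=5*6=30


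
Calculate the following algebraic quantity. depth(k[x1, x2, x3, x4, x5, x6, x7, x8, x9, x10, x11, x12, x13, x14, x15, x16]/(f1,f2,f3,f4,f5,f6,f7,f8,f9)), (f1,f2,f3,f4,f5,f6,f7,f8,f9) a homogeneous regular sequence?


depth(R)=16
depth(R/I)=16-9=7


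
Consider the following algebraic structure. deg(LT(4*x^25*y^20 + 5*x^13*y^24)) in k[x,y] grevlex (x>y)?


LT: 4*x^25*y^20
deg_x=25, deg_y=20
Total=25+20=45


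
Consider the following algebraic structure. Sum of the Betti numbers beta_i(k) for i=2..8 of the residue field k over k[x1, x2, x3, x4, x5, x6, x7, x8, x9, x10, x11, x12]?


Koszul resolution: beta_i(k)=C(n,i), n=12
C(12,2)=66, C(12,3)=220, C(12,4)=495, C(12,5)=792, C(12,6)=924, C(12,7)=792, C(12,8)=495
Sum=3784


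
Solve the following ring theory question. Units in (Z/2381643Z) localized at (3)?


Local ring = Z/19683Z.
phi(19683) = 3^8*(3-1) = 13122


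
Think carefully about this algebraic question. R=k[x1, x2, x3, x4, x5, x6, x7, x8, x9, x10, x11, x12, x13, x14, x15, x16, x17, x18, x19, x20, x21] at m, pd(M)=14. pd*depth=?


pd+depth=21
depth=21-14=7
pd*depth=14*7=98


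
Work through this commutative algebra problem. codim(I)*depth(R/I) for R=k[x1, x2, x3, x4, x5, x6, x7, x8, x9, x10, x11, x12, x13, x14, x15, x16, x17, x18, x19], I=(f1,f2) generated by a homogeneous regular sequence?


codim=2, depth=dim(R/I)=19-2=17
Product=2*17=34


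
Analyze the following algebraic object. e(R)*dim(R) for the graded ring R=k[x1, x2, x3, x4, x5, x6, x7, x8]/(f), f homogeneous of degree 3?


e(R)=deg(f)=3, dim(R)=8-1=7
e*dim=3*7=21


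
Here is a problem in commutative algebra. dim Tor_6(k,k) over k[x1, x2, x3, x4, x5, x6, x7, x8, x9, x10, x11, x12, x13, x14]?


Koszul: C(n,i)=C(14,6)=3003


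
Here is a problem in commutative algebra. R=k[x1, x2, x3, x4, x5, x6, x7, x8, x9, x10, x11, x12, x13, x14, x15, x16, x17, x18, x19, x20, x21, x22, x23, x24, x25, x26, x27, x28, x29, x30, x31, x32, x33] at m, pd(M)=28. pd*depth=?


pd+depth=33
depth=33-28=5
pd*depth=28*5=140


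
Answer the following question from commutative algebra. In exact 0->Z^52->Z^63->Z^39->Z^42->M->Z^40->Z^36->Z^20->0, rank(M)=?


Alt sum=0:
(-1)^0*52 + (-1)^1*63 + (-1)^2*39 + (-1)^3*42 + (-1)^4*? + (-1)^5*40 + (-1)^6*36 + (-1)^7*20=0
rank(M)=38
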